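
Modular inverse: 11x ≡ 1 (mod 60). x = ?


Use the extended Euclidean algorithm to write 1 = 11·s + 60·t; then s mod 60 is the inverse.
Euclidean algorithm:
  11 = 0·60 + 11
  60 = 5·11 + 5
  11 = 2·5 + 1
  5 = 5·1 + 0
gcd(11,60) = 1
Back-substitution gives: 11·(11) + 60·(-2) = 1
So 11⁻¹ ≡ 11 ≡ 11 (mod 60)
Check: 11 × 11 = 121 ≡ 1 (mod 60) ✓

11⁻¹ ≡ 11 (mod 60)


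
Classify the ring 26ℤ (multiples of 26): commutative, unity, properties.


26ℤ is a commutative ring under +,× but has no multiplicative identity (1 ∉ 26ℤ); it has no zero divisors, but without unity it is not an integral domain
Commutative: Yes
Integral domain: No
Has unity: No

26ℤ (multiples of 26): Commutative=Yes, Unity=No


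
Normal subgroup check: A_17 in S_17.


H = A_17 in S_17
A_17 has index 2 in S_17, and every subgroup of index 2 is normal

Yes, normal subgroup


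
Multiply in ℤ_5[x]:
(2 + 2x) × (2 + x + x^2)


Expand and collect like terms; reduce coefficients mod 5:
x^0: 2·2 = 4 ≡ 4 (mod 5)
x^1: 2·1 + 2·2 = 6 ≡ 1 (mod 5)
x^2: 2·1 + 2·1 = 4 ≡ 4 (mod 5)
x^3: 2·1 = 2 ≡ 2 (mod 5)
Result: 4 + x + 4x^2 + 2x^3

f · g = 4 + x + 4x^2 + 2x^3


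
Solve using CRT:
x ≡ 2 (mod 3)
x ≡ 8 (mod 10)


m₁ = 3, m₂ = 10, gcd = 1, so CRT applies. M = m₁·m₂ = 30
Let M₁ = M/m₁ = 10, M₂ = M/m₂ = 3
Find y₁ ≡ M₁⁻¹ (mod m₁): 10⁻¹ ≡ 1 (mod 3)
Find y₂ ≡ M₂⁻¹ (mod m₂): 3⁻¹ ≡ 7 (mod 10)
x = a₁·M₁·y₁ + a₂·M₂·y₂ = 2·10·1 + 8·3·7 = 188
Reduce mod 30: x ≡ 8
Check: 8 mod 3 = 2 ✓, 8 mod 10 = 8 ✓

x ≡ 8 (mod 30)


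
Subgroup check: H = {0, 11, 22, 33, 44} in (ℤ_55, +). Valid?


Subgroup test for H = {0, 11, 22, 33, 44} in (ℤ_55, +):
(1) 0 ∈ H? Yes
(2) Closure: for all a,b ∈ H, (a+b) mod 55 ∈ H? Yes
(3) Inverses: for all a ∈ H, -a mod 55 ∈ H? Yes

Yes, H is a subgroup of ℤ_55


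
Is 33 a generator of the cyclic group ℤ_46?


g generates ℤ_n iff gcd(g, n) = 1
gcd(33, 46) = 1
Since gcd = 1, 33 is a generator.

Yes, 33 generates ℤ_46


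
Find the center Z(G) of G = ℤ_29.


Z(G) = {g ∈ G | gx = xg for all x ∈ G}
ℤ_29 is abelian, so Z(G) = G

Z(ℤ_29) = ℤ_29


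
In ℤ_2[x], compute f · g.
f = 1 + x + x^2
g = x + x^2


Expand and collect like terms; reduce coefficients mod 2:
x^0: 1·0 = 0 ≡ 0 (mod 2)
x^1: 1·1 + 1·0 = 1 ≡ 1 (mod 2)
x^2: 1·1 + 1·1 + 1·0 = 2 ≡ 0 (mod 2)
x^3: 1·1 + 1·1 = 2 ≡ 0 (mod 2)
x^4: 1·1 = 1 ≡ 1 (mod 2)
Result: x + x^4

f · g = x + x^4


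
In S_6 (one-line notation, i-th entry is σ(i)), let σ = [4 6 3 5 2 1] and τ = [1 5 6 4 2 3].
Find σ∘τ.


σ∘τ: apply τ first, then σ
1 →τ 1 →σ 4
2 →τ 5 →σ 2
3 →τ 6 →σ 1
4 →τ 4 →σ 5
5 →τ 2 →σ 6
6 →τ 3 →σ 3

σ∘τ = [4 2 1 5 6 3]


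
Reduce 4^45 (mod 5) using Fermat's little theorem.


Fermat's little theorem: if p is prime and gcd(a,p)=1, then a^(p-1) ≡ 1 (mod p)
p = 5 is prime, gcd(4,5) = 1
Reduce exponent: 45 mod 4 = 1
So 4^45 ≡ 4^1 (mod 5)
4^1 mod 5 = 4

4^45 ≡ 4 (mod 5)


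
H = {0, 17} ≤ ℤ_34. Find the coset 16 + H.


16 + H = {16 + h (mod 34) : h ∈ H}
16+0=16, 16+17=33

16 + H = {16, 33}


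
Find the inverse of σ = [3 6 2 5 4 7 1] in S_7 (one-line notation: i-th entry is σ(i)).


To find σ⁻¹, swap domain and range:
σ(1) = 3 → σ⁻¹(3) = 1
σ(2) = 6 → σ⁻¹(6) = 2
σ(3) = 2 → σ⁻¹(2) = 3
σ(4) = 5 → σ⁻¹(5) = 4
σ(5) = 4 → σ⁻¹(4) = 5
σ(6) = 7 → σ⁻¹(7) = 6
σ(7) = 1 → σ⁻¹(1) = 7

σ⁻¹ = [7 3 1 5 4 2 6]


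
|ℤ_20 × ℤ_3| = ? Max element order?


|ℤ_20 × ℤ_3| = 20 × 3 = 60
Max element order = lcm(20,3) = 60
Cyclic? Yes (gcd=1)

|ℤ_20×ℤ_3| = 60, max element order = 60


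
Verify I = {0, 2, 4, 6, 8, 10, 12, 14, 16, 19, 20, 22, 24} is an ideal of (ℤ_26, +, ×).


Check ideal conditions for I = {0, 2, 4, 6, 8, 10, 12, 14, 16, 19, 20, 22, 24} in ℤ_26:
(1) I is an additive subgroup? No
(2) For r ∈ ℤ_26 and a ∈ I: r·a ∈ I? No  [counterexample: r=2, a=22, r·a mod 26 = 18 ∉ I]

No, I is not an ideal of ℤ_26


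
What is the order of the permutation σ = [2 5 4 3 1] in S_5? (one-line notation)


Cycle decomposition: (1 2 5) (3 4)
Cycle lengths: 3, 2
Order = lcm(3, 2) = 6

ord(σ) = 6


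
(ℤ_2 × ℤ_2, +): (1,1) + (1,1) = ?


Operation: componentwise addition mod (2, 2)
(1,1) + (1,1) = ((a₁+b₁) mod 2, (a₂+b₂) mod 2) with a = (1,1), b = (1,1)

(1,1) + (1,1) = (0,0)


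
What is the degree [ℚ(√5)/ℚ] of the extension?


√5 has minimal polynomial x² - 5 (irreducible over ℚ since 5 is squarefree)

[ℚ(√5)/ℚ] = 2


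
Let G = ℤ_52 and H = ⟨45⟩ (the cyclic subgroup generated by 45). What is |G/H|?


|⟨45⟩| = n / gcd(45, 52) = 52 / 1 = 52
H is normal (ℤ_52 is abelian).
|G/H| = |G| / |H| = 52 / 52 = 1

|G/H| = 1


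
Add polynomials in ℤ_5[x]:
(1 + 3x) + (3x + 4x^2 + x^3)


Add coefficients mod 5:
x^0: 1 + 0 = 1 (mod 5)
x^1: 3 + 3 = 1 (mod 5)
x^2: 0 + 4 = 4 (mod 5)
x^3: 0 + 1 = 1 (mod 5)
Result: 1 + x + 4x^2 + x^3

f + g = 1 + x + 4x^2 + x^3


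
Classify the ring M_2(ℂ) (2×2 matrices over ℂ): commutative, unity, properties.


Matrix multiplication is non-commutative for n ≥ 2; the identity matrix I is the unity; singular matrices give zero divisors, so not an integral domain
Commutative: No
Integral domain: No
Has unity: Yes

M_2(ℂ) (2×2 matrices over ℂ): Commutative=No, Unity=Yes


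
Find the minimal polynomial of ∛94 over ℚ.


∛94 satisfies x³ - 94 = 0, irreducible over ℚ (no rational root; 94 is not a perfect cube)

Minimal polynomial: x³ - 94


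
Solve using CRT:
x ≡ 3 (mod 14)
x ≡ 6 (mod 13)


m₁ = 14, m₂ = 13, gcd = 1, so CRT applies. M = m₁·m₂ = 182
Let M₁ = M/m₁ = 13, M₂ = M/m₂ = 14
Find y₁ ≡ M₁⁻¹ (mod m₁): 13⁻¹ ≡ 13 (mod 14)
Find y₂ ≡ M₂⁻¹ (mod m₂): 14⁻¹ ≡ 1 (mod 13)
x = a₁·M₁·y₁ + a₂·M₂·y₂ = 3·13·13 + 6·14·1 = 591
Reduce mod 182: x ≡ 45
Check: 45 mod 14 = 3 ✓, 45 mod 13 = 6 ✓

x ≡ 45 (mod 182)


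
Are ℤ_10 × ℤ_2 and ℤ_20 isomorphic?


Comparing ℤ_10 × ℤ_2 and ℤ_20:
gcd(10,2) = 2 ≠ 1. Max element order in ℤ_10×ℤ_2 is lcm(10,2) = 10 < 20, so it has no element of order 20

No, ℤ_10 × ℤ_2 ≇ ℤ_20


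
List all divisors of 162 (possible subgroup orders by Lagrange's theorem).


Lagrange's theorem: |H| divides |G|
|G| = 162
Divisors of 162: 1, 2, 3, 6, 9, 18, 27, 54, 81, 162

Possible subgroup orders: {1, 2, 3, 6, 9, 18, 27, 54, 81, 162}


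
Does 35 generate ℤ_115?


g generates ℤ_n iff gcd(g, n) = 1
gcd(35, 115) = 5
Since gcd = 5 ≠ 1, ⟨35⟩ has order 23 < 115, so 35 is not a generator.

No, 35 does not generate ℤ_115


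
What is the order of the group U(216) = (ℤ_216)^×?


U(n) is the group of units mod n; |U(n)| = φ(n)
|U(216)| = φ(216) = 72

|U(216) = (ℤ_216)^×| = 72


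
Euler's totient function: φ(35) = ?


Factor n: 35 = 5 × 7
φ(n) = n · ∏(1 - 1/p) over distinct primes p | n
φ(35) = 35 · (1 - 1/5) · (1 - 1/7) = 24

φ(35) = 24


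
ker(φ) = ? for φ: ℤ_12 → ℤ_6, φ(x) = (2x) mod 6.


Kernel = preimage of identity
ker(φ) = {x ∈ ℤ_12 : 2x ≡ 0 (mod 6)}. Since 6 | 12, φ is well-defined. The kernel is the cyclic subgroup ⟨3⟩ of ℤ_12 (order 4), i.e. {0, 3, 6, 9}

ker(φ) = {0, 3, 6, 9}


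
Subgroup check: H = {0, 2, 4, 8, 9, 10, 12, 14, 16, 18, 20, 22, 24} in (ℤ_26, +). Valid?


Subgroup test for H = {0, 2, 4, 8, 9, 10, 12, 14, 16, 18, 20, 22, 24} in (ℤ_26, +):
(1) 0 ∈ H? Yes
(2) Closure: for all a,b ∈ H, (a+b) mod 26 ∈ H? No  [counterexample: 2 + 4 = 6 ∉ H]
(3) Inverses: for all a ∈ H, -a mod 26 ∈ H? No

No, H is not a subgroup of ℤ_26


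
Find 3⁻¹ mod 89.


Use the extended Euclidean algorithm to write 1 = 3·s + 89·t; then s mod 89 is the inverse.
Euclidean algorithm:
  3 = 0·89 + 3
  89 = 29·3 + 2
  3 = 1·2 + 1
  2 = 2·1 + 0
gcd(3,89) = 1
Back-substitution gives: 3·(30) + 89·(-1) = 1
So 3⁻¹ ≡ 30 ≡ 30 (mod 89)
Check: 3 × 30 = 90 ≡ 1 (mod 89) ✓

3⁻¹ ≡ 30 (mod 89)


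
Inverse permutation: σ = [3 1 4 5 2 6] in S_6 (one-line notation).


To find σ⁻¹, swap domain and range:
σ(1) = 3 → σ⁻¹(3) = 1
σ(2) = 1 → σ⁻¹(1) = 2
σ(3) = 4 → σ⁻¹(4) = 3
σ(4) = 5 → σ⁻¹(5) = 4
σ(5) = 2 → σ⁻¹(2) = 5
σ(6) = 6 → σ⁻¹(6) = 6

σ⁻¹ = [2 5 1 3 4 6]


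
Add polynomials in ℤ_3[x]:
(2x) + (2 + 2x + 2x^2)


Add coefficients mod 3:
x^0: 0 + 2 = 2 (mod 3)
x^1: 2 + 2 = 1 (mod 3)
x^2: 0 + 2 = 2 (mod 3)
Result: 2 + x + 2x^2

f + g = 2 + x + 2x^2


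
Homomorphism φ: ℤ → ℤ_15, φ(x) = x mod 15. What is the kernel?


Kernel = preimage of identity
ker(φ) = {x ∈ ℤ : x ≡ 0 (mod 15)} = 15ℤ = {0, ±15, ±30, ...}

ker(φ) = 15ℤ


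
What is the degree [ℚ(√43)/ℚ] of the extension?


√43 has minimal polynomial x² - 43 (irreducible over ℚ since 43 is squarefree)

[ℚ(√43)/ℚ] = 2


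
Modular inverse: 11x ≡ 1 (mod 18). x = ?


Use the extended Euclidean algorithm to write 1 = 11·s + 18·t; then s mod 18 is the inverse.
Euclidean algorithm:
  11 = 0·18 + 11
  18 = 1·11 + 7
  11 = 1·7 + 4
  7 = 1·4 + 3
  4 = 1·3 + 1
  3 = 3·1 + 0
gcd(11,18) = 1
Back-substitution gives: 11·(5) + 18·(-3) = 1
So 11⁻¹ ≡ 5 ≡ 5 (mod 18)
Check: 11 × 5 = 55 ≡ 1 (mod 18) ✓

11⁻¹ ≡ 5 (mod 18)


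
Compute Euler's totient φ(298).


Factor n: 298 = 2 × 149
φ(n) = n · ∏(1 - 1/p) over distinct primes p | n
φ(298) = 298 · (1 - 1/2) · (1 - 1/149) = 148

φ(298) = 148


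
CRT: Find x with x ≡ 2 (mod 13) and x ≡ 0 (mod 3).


m₁ = 13, m₂ = 3, gcd = 1, so CRT applies. M = m₁·m₂ = 39
Let M₁ = M/m₁ = 3, M₂ = M/m₂ = 13
Find y₁ ≡ M₁⁻¹ (mod m₁): 3⁻¹ ≡ 9 (mod 13)
Find y₂ ≡ M₂⁻¹ (mod m₂): 13⁻¹ ≡ 1 (mod 3)
x = a₁·M₁·y₁ + a₂·M₂·y₂ = 2·3·9 + 0·13·1 = 54
Reduce mod 39: x ≡ 15
Check: 15 mod 13 = 2 ✓, 15 mod 3 = 0 ✓

x ≡ 15 (mod 39)


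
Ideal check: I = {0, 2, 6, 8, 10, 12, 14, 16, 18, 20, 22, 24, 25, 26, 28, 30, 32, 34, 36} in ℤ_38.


Check ideal conditions for I = {0, 2, 6, 8, 10, 12, 14, 16, 18, 20, 22, 24, 25, 26, 28, 30, 32, 34, 36} in ℤ_38:
(1) I is an additive subgroup? No
(2) For r ∈ ℤ_38 and a ∈ I: r·a ∈ I? No  [counterexample: r=2, a=2, r·a mod 38 = 4 ∉ I]

No, I is not an ideal of ℤ_38


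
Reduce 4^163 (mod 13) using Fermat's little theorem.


Fermat's little theorem: if p is prime and gcd(a,p)=1, then a^(p-1) ≡ 1 (mod p)
p = 13 is prime, gcd(4,13) = 1
Reduce exponent: 163 mod 12 = 7
So 4^163 ≡ 4^7 (mod 13)
4^7 mod 13 = 4

4^163 ≡ 4 (mod 13)


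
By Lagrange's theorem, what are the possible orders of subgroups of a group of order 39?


Lagrange's theorem: |H| divides |G|
|G| = 39
Divisors of 39: 1, 3, 13, 39

Possible subgroup orders: {1, 3, 13, 39}


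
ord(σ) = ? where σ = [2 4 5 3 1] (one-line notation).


Cycle decomposition: (1 2 4 3 5)
Cycle lengths: 5
Order = lcm(5) = 5

ord(σ) = 5


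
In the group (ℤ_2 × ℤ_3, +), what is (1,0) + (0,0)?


Operation: componentwise addition mod (2, 3)
(1,0) + (0,0) = ((a₁+b₁) mod 2, (a₂+b₂) mod 3) with a = (1,0), b = (0,0)

(1,0) + (0,0) = (1,0)


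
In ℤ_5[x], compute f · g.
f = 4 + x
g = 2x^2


Expand and collect like terms; reduce coefficients mod 5:
x^0: 4·0 = 0 ≡ 0 (mod 5)
x^1: 4·0 + 1·0 = 0 ≡ 0 (mod 5)
x^2: 4·2 + 1·0 = 8 ≡ 3 (mod 5)
x^3: 1·2 = 2 ≡ 2 (mod 5)
Result: 3x^2 + 2x^3

f · g = 3x^2 + 2x^3


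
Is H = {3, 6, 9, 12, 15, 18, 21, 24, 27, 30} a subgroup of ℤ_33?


Subgroup test for H = {3, 6, 9, 12, 15, 18, 21, 24, 27, 30} in (ℤ_33, +):
(1) 0 ∈ H? No
(2) Closure: for all a,b ∈ H, (a+b) mod 33 ∈ H? No  [counterexample: 3 + 30 = 0 ∉ H]
(3) Inverses: for all a ∈ H, -a mod 33 ∈ H? Yes

No, H is not a subgroup of ℤ_33


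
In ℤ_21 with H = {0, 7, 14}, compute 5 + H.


5 + H = {5 + h (mod 21) : h ∈ H}
5+0=5, 5+7=12, 5+14=19

5 + H = {5, 12, 19}


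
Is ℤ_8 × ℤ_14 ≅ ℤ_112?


Comparing ℤ_8 × ℤ_14 and ℤ_112:
gcd(8,14) = 2 ≠ 1. Max element order in ℤ_8×ℤ_14 is lcm(8,14) = 56 < 112, so it has no element of order 112

No, ℤ_8 × ℤ_14 ≇ ℤ_112


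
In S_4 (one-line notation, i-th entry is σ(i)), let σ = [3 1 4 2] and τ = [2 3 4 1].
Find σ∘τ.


σ∘τ: apply τ first, then σ
1 →τ 2 →σ 1
2 →τ 3 →σ 4
3 →τ 4 →σ 2
4 →τ 1 →σ 3

σ∘τ = [1 4 2 3]


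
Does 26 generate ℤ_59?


g generates ℤ_n iff gcd(g, n) = 1
gcd(26, 59) = 1
Since gcd = 1, 26 is a generator.

Yes, 26 generates ℤ_59


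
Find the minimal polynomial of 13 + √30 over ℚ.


Let α = 13 + √30. Then α - 13 = √30, so (α - 13)² = 30, giving α² - 26α + 139 = 0. Degree 2 and α ∉ ℚ, so this is the minimal polynomial.

Minimal polynomial: x² - 26x + 139


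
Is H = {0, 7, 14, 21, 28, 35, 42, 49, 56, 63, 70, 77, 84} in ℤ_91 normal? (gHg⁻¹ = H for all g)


H = {0, 7, 14, 21, 28, 35, 42, 49, 56, 63, 70, 77, 84} in ℤ_91
ℤ_91 is abelian; every subgroup of an abelian group is normal

Yes, normal subgroup


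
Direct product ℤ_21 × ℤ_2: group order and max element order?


|ℤ_21 × ℤ_2| = 21 × 2 = 42
Max element order = lcm(21,2) = 42
Cyclic? Yes (gcd=1)

|ℤ_21×ℤ_2| = 42, max element order = 42


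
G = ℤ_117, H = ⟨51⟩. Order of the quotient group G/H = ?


|⟨51⟩| = n / gcd(51, 117) = 117 / 3 = 39
H is normal (ℤ_117 is abelian).
|G/H| = |G| / |H| = 117 / 39 = 3

|G/H| = 3


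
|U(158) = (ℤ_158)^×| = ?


U(n) is the group of units mod n; |U(n)| = φ(n)
|U(158)| = φ(158) = 78

|U(158) = (ℤ_158)^×| = 78


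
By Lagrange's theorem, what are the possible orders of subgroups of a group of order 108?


Lagrange's theorem: |H| divides |G|
|G| = 108
Divisors of 108: 1, 2, 3, 4, 6, 9, 12, 18, 27, 36, 54, 108

Possible subgroup orders: {1, 2, 3, 4, 6, 9, 12, 18, 27, 36, 54, 108}


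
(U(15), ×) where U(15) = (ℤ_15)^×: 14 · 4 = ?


Operation: multiplication mod 15
14 · 4 = (a × b) mod 15 with a = 14, b = 4

14 · 4 = 11


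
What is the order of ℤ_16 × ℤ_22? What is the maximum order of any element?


|ℤ_16 × ℤ_22| = 16 × 22 = 352
Max element order = lcm(16,22) = 176
Cyclic? No (gcd=2)

|ℤ_16×ℤ_22| = 352, max element order = 176


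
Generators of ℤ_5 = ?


g generates ℤ_n iff gcd(g,n) = 1
Checking each g ∈ {1,...,4}:
gcd(1,5) = 1
gcd(2,5) = 1
gcd(3,5) = 1
gcd(4,5) = 1
Generators: {1, 2, 3, 4}
Number of generators = φ(5) = 4

Generators of ℤ_5 = {1, 2, 3, 4}


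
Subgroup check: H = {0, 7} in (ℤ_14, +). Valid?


Subgroup test for H = {0, 7} in (ℤ_14, +):
(1) 0 ∈ H? Yes
(2) Closure: for all a,b ∈ H, (a+b) mod 14 ∈ H? Yes
(3) Inverses: for all a ∈ H, -a mod 14 ∈ H? Yes

Yes, H is a subgroup of ℤ_14


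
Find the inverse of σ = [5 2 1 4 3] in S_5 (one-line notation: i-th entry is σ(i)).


To find σ⁻¹, swap domain and range:
σ(1) = 5 → σ⁻¹(5) = 1
σ(2) = 2 → σ⁻¹(2) = 2
σ(3) = 1 → σ⁻¹(1) = 3
σ(4) = 4 → σ⁻¹(4) = 4
σ(5) = 3 → σ⁻¹(3) = 5

σ⁻¹ = [3 2 5 4 1]


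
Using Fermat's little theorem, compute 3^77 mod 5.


Fermat's little theorem: if p is prime and gcd(a,p)=1, then a^(p-1) ≡ 1 (mod p)
p = 5 is prime, gcd(3,5) = 1
Reduce exponent: 77 mod 4 = 1
So 3^77 ≡ 3^1 (mod 5)
3^1 mod 5 = 3

3^77 ≡ 3 (mod 5)


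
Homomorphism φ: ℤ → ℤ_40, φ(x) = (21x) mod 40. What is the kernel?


Kernel = preimage of identity
ker(φ) = {x ∈ ℤ : 21x ≡ 0 (mod 40)}. gcd(21,40) = 1, so 21x ≡ 0 (mod 40) ⟺ x ≡ 0 (mod 40/1 = 40). Hence ker(φ) = 40ℤ

ker(φ) = 40ℤ


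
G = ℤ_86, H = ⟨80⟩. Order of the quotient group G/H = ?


|⟨80⟩| = n / gcd(80, 86) = 86 / 2 = 43
H is normal (ℤ_86 is abelian).
|G/H| = |G| / |H| = 86 / 43 = 2

|G/H| = 2


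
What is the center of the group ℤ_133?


Z(G) = {g ∈ G | gx = xg for all x ∈ G}
ℤ_133 is abelian, so Z(G) = G

Z(ℤ_133) = ℤ_133


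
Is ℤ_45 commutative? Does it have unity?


ℤ_45 is a commutative ring with unity 1; 45 = 3×15 is composite, so 3·15 ≡ 0 gives zero divisors (not an integral domain)
Commutative: Yes
Integral domain: No
Has unity: Yes

ℤ_45: Commutative=Yes, Unity=Yes


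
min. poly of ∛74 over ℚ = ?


∛74 satisfies x³ - 74 = 0, irreducible over ℚ (no rational root; 74 is not a perfect cube)

Minimal polynomial: x³ - 74


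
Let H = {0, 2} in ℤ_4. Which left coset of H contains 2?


2 + H = {2 + h (mod 4) : h ∈ H}
2+0=2, 2+2=0
2 + H = {0, 2} = 0 + H

2 + H = {0, 2}


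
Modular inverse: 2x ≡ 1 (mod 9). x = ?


Use the extended Euclidean algorithm to write 1 = 2·s + 9·t; then s mod 9 is the inverse.
Euclidean algorithm:
  2 = 0·9 + 2
  9 = 4·2 + 1
  2 = 2·1 + 0
gcd(2,9) = 1
Back-substitution gives: 2·(-4) + 9·(1) = 1
So 2⁻¹ ≡ -4 ≡ 5 (mod 9)
Check: 2 × 5 = 10 ≡ 1 (mod 9) ✓

2⁻¹ ≡ 5 (mod 9)


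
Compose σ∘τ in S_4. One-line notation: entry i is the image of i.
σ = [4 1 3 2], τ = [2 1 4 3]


σ∘τ: apply τ first, then σ
1 →τ 2 →σ 1
2 →τ 1 →σ 4
3 →τ 4 →σ 2
4 →τ 3 →σ 3

σ∘τ = [1 4 2 3]


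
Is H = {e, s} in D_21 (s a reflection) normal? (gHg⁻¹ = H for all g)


H = {e, s} in D_21 (s a reflection)
r·s·r⁻¹ = sr⁻² ≠ s for n ≥ 3, so {e, s} is not closed under conjugation

No, not a normal subgroup


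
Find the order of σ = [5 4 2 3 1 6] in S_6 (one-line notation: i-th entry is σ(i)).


Cycle decomposition: (1 5) (2 4 3)
Cycle lengths: 2, 3
Order = lcm(2, 3) = 6

ord(σ) = 6


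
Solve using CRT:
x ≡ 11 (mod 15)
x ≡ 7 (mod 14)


m₁ = 15, m₂ = 14, gcd = 1, so CRT applies. M = m₁·m₂ = 210
Let M₁ = M/m₁ = 14, M₂ = M/m₂ = 15
Find y₁ ≡ M₁⁻¹ (mod m₁): 14⁻¹ ≡ 14 (mod 15)
Find y₂ ≡ M₂⁻¹ (mod m₂): 15⁻¹ ≡ 1 (mod 14)
x = a₁·M₁·y₁ + a₂·M₂·y₂ = 11·14·14 + 7·15·1 = 2261
Reduce mod 210: x ≡ 161
Check: 161 mod 15 = 11 ✓, 161 mod 14 = 7 ✓

x ≡ 161 (mod 210)


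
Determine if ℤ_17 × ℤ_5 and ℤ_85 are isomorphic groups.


Comparing ℤ_17 × ℤ_5 and ℤ_85:
gcd(17,5) = 1, so ℤ_17 × ℤ_5 ≅ ℤ_85 (CRT)

Yes, ℤ_17 × ℤ_5 ≅ ℤ_85


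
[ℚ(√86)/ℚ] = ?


√86 has minimal polynomial x² - 86 (irreducible over ℚ since 86 is squarefree)

[ℚ(√86)/ℚ] = 2


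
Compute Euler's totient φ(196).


Factor n: 196 = 2^2 × 7^2
φ(n) = n · ∏(1 - 1/p) over distinct primes p | n
φ(196) = 196 · (1 - 1/2) · (1 - 1/7) = 84

φ(196) = 84


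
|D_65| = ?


|D_n| = 2n (n rotations and n reflections)
|D_65| = 2×65 = 130

|D_65| = 130


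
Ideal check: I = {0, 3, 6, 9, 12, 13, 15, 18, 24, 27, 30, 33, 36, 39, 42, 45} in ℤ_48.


Check ideal conditions for I = {0, 3, 6, 9, 12, 13, 15, 18, 24, 27, 30, 33, 36, 39, 42, 45} in ℤ_48:
(1) I is an additive subgroup? No
(2) For r ∈ ℤ_48 and a ∈ I: r·a ∈ I? No  [counterexample: r=2, a=13, r·a mod 48 = 26 ∉ I]

No, I is not an ideal of ℤ_48


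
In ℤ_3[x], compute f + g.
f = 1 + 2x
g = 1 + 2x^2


Add coefficients mod 3:
x^0: 1 + 1 = 2 (mod 3)
x^1: 2 + 0 = 2 (mod 3)
x^2: 0 + 2 = 2 (mod 3)
Result: 2 + 2x + 2x^2

f + g = 2 + 2x + 2x^2


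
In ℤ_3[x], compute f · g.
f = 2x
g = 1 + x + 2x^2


Expand and collect like terms; reduce coefficients mod 3:
x^0: 0·1 = 0 ≡ 0 (mod 3)
x^1: 0·1 + 2·1 = 2 ≡ 2 (mod 3)
x^2: 0·2 + 2·1 = 2 ≡ 2 (mod 3)
x^3: 2·2 = 4 ≡ 1 (mod 3)
Result: 2x + 2x^2 + x^3

f · g = 2x + 2x^2 + x^3


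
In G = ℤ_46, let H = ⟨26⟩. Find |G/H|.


|⟨26⟩| = n / gcd(26, 46) = 46 / 2 = 23
H is normal (ℤ_46 is abelian).
|G/H| = |G| / |H| = 46 / 23 = 2

|G/H| = 2


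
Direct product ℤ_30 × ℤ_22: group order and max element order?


|ℤ_30 × ℤ_22| = 30 × 22 = 660
Max element order = lcm(30,22) = 330
Cyclic? No (gcd=2)

|ℤ_30×ℤ_22| = 660, max element order = 330


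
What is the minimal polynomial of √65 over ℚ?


√65 satisfies x² - 65 = 0, irreducible over ℚ since 65 is squarefree

Minimal polynomial: x² - 65


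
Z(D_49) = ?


Z(G) = {g ∈ G | gx = xg for all x ∈ G}
For odd n, Z(D_n) = {e}: no nontrivial rotation commutes with all reflections

Z(D_49) = {e}


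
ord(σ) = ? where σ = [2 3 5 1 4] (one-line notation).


Cycle decomposition: (1 2 3 5 4)
Cycle lengths: 5
Order = lcm(5) = 5

ord(σ) = 5


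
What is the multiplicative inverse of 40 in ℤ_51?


Use the extended Euclidean algorithm to write 1 = 40·s + 51·t; then s mod 51 is the inverse.
Euclidean algorithm:
  40 = 0·51 + 40
  51 = 1·40 + 11
  40 = 3·11 + 7
  11 = 1·7 + 4
  7 = 1·4 + 3
  4 = 1·3 + 1
  3 = 3·1 + 0
gcd(40,51) = 1
Back-substitution gives: 40·(-14) + 51·(11) = 1
So 40⁻¹ ≡ -14 ≡ 37 (mod 51)
Check: 40 × 37 = 1480 ≡ 1 (mod 51) ✓

40⁻¹ ≡ 37 (mod 51)


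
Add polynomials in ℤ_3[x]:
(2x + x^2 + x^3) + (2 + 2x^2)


Add coefficients mod 3:
x^0: 0 + 2 = 2 (mod 3)
x^1: 2 + 0 = 2 (mod 3)
x^2: 1 + 2 = 0 (mod 3)
x^3: 1 + 0 = 1 (mod 3)
Result: 2 + 2x + x^3

f + g = 2 + 2x + x^3


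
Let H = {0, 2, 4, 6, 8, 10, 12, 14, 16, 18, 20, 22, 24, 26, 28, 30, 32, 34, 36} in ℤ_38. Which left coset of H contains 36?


36 + H = {36 + h (mod 38) : h ∈ H}
36+0=36, 36+2=0, 36+4=2, 36+6=4, 36+8=6, 36+10=8, 36+12=10, 36+14=12, 36+16=14, 36+18=16, 36+20=18, 36+22=20, 36+24=22, 36+26=24, 36+28=26, 36+30=28, 36+32=30, 36+34=32, 36+36=34
36 + H = {0, 2, 4, 6, 8, 10, 12, 14, 16, 18, 20, 22, 24, 26, 28, 30, 32, 34, 36} = 0 + H

36 + H = {0, 2, 4, 6, 8, 10, 12, 14, 16, 18, 20, 22, 24, 26, 28, 30, 32, 34, 36}


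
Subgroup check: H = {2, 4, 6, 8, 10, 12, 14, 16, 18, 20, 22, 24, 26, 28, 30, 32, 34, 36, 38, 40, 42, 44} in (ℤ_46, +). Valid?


Subgroup test for H = {2, 4, 6, 8, 10, 12, 14, 16, 18, 20, 22, 24, 26, 28, 30, 32, 34, 36, 38, 40, 42, 44} in (ℤ_46, +):
(1) 0 ∈ H? No
(2) Closure: for all a,b ∈ H, (a+b) mod 46 ∈ H? No  [counterexample: 2 + 44 = 0 ∉ H]
(3) Inverses: for all a ∈ H, -a mod 46 ∈ H? Yes

No, H is not a subgroup of ℤ_46


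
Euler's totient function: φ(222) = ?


Factor n: 222 = 2 × 3 × 37
φ(n) = n · ∏(1 - 1/p) over distinct primes p | n
φ(222) = 222 · (1 - 1/2) · (1 - 1/3) · (1 - 1/37) = 72

φ(222) = 72


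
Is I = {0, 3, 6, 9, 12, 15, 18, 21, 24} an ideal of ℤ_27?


Check ideal conditions for I = {0, 3, 6, 9, 12, 15, 18, 21, 24} in ℤ_27:
(1) I is an additive subgroup? Yes
(2) For r ∈ ℤ_27 and a ∈ I: r·a ∈ I? Yes

Yes, I is an ideal of ℤ_27


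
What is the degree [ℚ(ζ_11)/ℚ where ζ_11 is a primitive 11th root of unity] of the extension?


[ℚ(ζ_n):ℚ] = deg Φ_n(x) = φ(n). Here φ(11) = 10

[ℚ(ζ_11)/ℚ where ζ_11 is a primitive 11th root of unity] = 10


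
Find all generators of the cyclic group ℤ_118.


g generates ℤ_n iff gcd(g,n) = 1
Prime factors of 118: 2, 59
Generators are g ∈ {1,...,117} not divisible by any of these primes.
Generators: {1, 3, 5, 7, 9, 11, 13, 15, 17, 19, 21, 23, 25, 27, 29, 31, 33, 35, 37, 39, 41, 43, 45, 47, 49, 51, 53, 55, 57, 61, 63, 65, 67, 69, 71, 73, 75, 77, 79, 81, 83, 85, 87, 89, 91, 93, 95, 97, 99, 101, 103, 105, 107, 109, 111, 113, 115, 117}
Number of generators = φ(118) = 58

Generators of ℤ_118 = {1, 3, 5, 7, 9, 11, 13, 15, 17, 19, 21, 23, 25, 27, 29, 31, 33, 35, 37, 39, 41, 43, 45, 47, 49, 51, 53, 55, 57, 61, 63, 65, 67, 69, 71, 73, 75, 77, 79, 81, 83, 85, 87, 89, 91, 93, 95, 97, 99, 101, 103, 105, 107, 109, 111, 113, 115, 117}


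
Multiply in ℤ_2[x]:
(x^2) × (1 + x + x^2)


Expand and collect like terms; reduce coefficients mod 2:
x^0: 0·1 = 0 ≡ 0 (mod 2)
x^1: 0·1 + 0·1 = 0 ≡ 0 (mod 2)
x^2: 0·1 + 0·1 + 1·1 = 1 ≡ 1 (mod 2)
x^3: 0·1 + 1·1 = 1 ≡ 1 (mod 2)
x^4: 1·1 = 1 ≡ 1 (mod 2)
Result: x^2 + x^3 + x^4

f · g = x^2 + x^3 + x^4


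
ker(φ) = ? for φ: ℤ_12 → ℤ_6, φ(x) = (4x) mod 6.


Kernel = preimage of identity
ker(φ) = {x ∈ ℤ_12 : 4x ≡ 0 (mod 6)}. Since 6 | 12, φ is well-defined. The kernel is the cyclic subgroup ⟨3⟩ of ℤ_12 (order 4), i.e. {0, 3, 6, 9}

ker(φ) = {0, 3, 6, 9}


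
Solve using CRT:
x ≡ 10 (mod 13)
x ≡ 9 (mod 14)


m₁ = 13, m₂ = 14, gcd = 1, so CRT applies. M = m₁·m₂ = 182
Let M₁ = M/m₁ = 14, M₂ = M/m₂ = 13
Find y₁ ≡ M₁⁻¹ (mod m₁): 14⁻¹ ≡ 1 (mod 13)
Find y₂ ≡ M₂⁻¹ (mod m₂): 13⁻¹ ≡ 13 (mod 14)
x = a₁·M₁·y₁ + a₂·M₂·y₂ = 10·14·1 + 9·13·13 = 1661
Reduce mod 182: x ≡ 23
Check: 23 mod 13 = 10 ✓, 23 mod 14 = 9 ✓

x ≡ 23 (mod 182)


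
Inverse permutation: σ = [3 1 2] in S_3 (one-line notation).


To find σ⁻¹, swap domain and range:
σ(1) = 3 → σ⁻¹(3) = 1
σ(2) = 1 → σ⁻¹(1) = 2
σ(3) = 2 → σ⁻¹(2) = 3

σ⁻¹ = [2 3 1]


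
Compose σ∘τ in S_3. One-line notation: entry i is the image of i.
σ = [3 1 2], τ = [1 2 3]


σ∘τ: apply τ first, then σ
1 →τ 1 →σ 3
2 →τ 2 →σ 1
3 →τ 3 →σ 2

σ∘τ = [3 1 2]


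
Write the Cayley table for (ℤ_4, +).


Elements: {0, 1, 2, 3}
Operation: addition mod 4
Entry (a, b) = (a + b) mod 4

Cayley table:
  | 0 | 1 | 2 | 3
0 | 0 | 1 | 2 | 3
1 | 1 | 2 | 3 | 0
2 | 2 | 3 | 0 | 1
3 | 3 | 0 | 1 | 2


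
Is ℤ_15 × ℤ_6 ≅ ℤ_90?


Comparing ℤ_15 × ℤ_6 and ℤ_90:
gcd(15,6) = 3 ≠ 1. Max element order in ℤ_15×ℤ_6 is lcm(15,6) = 30 < 90, so it has no element of order 90

No, ℤ_15 × ℤ_6 ≇ ℤ_90


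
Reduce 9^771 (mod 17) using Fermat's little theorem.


Fermat's little theorem: if p is prime and gcd(a,p)=1, then a^(p-1) ≡ 1 (mod p)
p = 17 is prime, gcd(9,17) = 1
Reduce exponent: 771 mod 16 = 3
So 9^771 ≡ 9^3 (mod 17)
9^3 mod 17 = 15

9^771 ≡ 15 (mod 17)


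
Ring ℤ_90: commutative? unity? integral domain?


ℤ_90 is a commutative ring with unity 1; 90 = 2×45 is composite, so 2·45 ≡ 0 gives zero divisors (not an integral domain)
Commutative: Yes
Integral domain: No
Has unity: Yes

ℤ_90: Commutative=Yes, Unity=Yes


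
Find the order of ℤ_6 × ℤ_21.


|A × B| = |A| · |B|
|ℤ_6 × ℤ_21| = 6 × 21 = 126

|ℤ_6 × ℤ_21| = 126


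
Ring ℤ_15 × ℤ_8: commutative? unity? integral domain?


Direct product ring; commutative with unity (1,1); but (1,0)·(0,1) = (0,0) gives zero divisors, so not an integral domain
Commutative: Yes
Integral domain: No
Has unity: Yes

ℤ_15 × ℤ_8: Commutative=Yes, Unity=Yes


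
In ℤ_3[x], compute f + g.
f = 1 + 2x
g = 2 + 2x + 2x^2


Add coefficients mod 3:
x^0: 1 + 2 = 0 (mod 3)
x^1: 2 + 2 = 1 (mod 3)
x^2: 0 + 2 = 2 (mod 3)
Result: x + 2x^2

f + g = x + 2x^2


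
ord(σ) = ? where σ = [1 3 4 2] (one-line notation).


Cycle decomposition: (2 3 4)
Cycle lengths: 3
Order = lcm(3) = 3

ord(σ) = 3


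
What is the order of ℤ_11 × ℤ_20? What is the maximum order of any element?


|ℤ_11 × ℤ_20| = 11 × 20 = 220
Max element order = lcm(11,20) = 220
Cyclic? Yes (gcd=1)

|ℤ_11×ℤ_20| = 220, max element order = 220


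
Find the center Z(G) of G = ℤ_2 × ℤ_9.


Z(G) = {g ∈ G | gx = xg for all x ∈ G}
Direct product of abelian groups is abelian, so Z(G) = G

Z(ℤ_2 × ℤ_9) = ℤ_2 × ℤ_9


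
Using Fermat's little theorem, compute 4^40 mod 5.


Fermat's little theorem: if p is prime and gcd(a,p)=1, then a^(p-1) ≡ 1 (mod p)
p = 5 is prime, gcd(4,5) = 1
Reduce exponent: 40 mod 4 = 0
So 4^40 ≡ 4^0 (mod 5)
4^0 = 1

4^40 ≡ 1 (mod 5)


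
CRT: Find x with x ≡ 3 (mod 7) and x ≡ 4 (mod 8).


m₁ = 7, m₂ = 8, gcd = 1, so CRT applies. M = m₁·m₂ = 56
Let M₁ = M/m₁ = 8, M₂ = M/m₂ = 7
Find y₁ ≡ M₁⁻¹ (mod m₁): 8⁻¹ ≡ 1 (mod 7)
Find y₂ ≡ M₂⁻¹ (mod m₂): 7⁻¹ ≡ 7 (mod 8)
x = a₁·M₁·y₁ + a₂·M₂·y₂ = 3·8·1 + 4·7·7 = 220
Reduce mod 56: x ≡ 52
Check: 52 mod 7 = 3 ✓, 52 mod 8 = 4 ✓

x ≡ 52 (mod 56)


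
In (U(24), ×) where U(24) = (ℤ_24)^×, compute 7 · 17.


Operation: multiplication mod 24
7 · 17 = (a × b) mod 24 with a = 7, b = 17

7 · 17 = 23


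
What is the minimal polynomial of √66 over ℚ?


√66 satisfies x² - 66 = 0, irreducible over ℚ since 66 is squarefree

Minimal polynomial: x² - 66


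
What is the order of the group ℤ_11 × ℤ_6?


|A × B| = |A| · |B|
|ℤ_11 × ℤ_6| = 11 × 6 = 66

|ℤ_11 × ℤ_6| = 66


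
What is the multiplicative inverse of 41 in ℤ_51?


Use the extended Euclidean algorithm to write 1 = 41·s + 51·t; then s mod 51 is the inverse.
Euclidean algorithm:
  41 = 0·51 + 41
  51 = 1·41 + 10
  41 = 4·10 + 1
  10 = 10·1 + 0
gcd(41,51) = 1
Back-substitution gives: 41·(5) + 51·(-4) = 1
So 41⁻¹ ≡ 5 ≡ 5 (mod 51)
Check: 41 × 5 = 205 ≡ 1 (mod 51) ✓

41⁻¹ ≡ 5 (mod 51)


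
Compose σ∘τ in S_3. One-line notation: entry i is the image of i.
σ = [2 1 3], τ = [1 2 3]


σ∘τ: apply τ first, then σ
1 →τ 1 →σ 2
2 →τ 2 →σ 1
3 →τ 3 →σ 3

σ∘τ = [2 1 3]


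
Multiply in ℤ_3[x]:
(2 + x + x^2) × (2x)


Expand and collect like terms; reduce coefficients mod 3:
x^0: 2·0 = 0 ≡ 0 (mod 3)
x^1: 2·2 + 1·0 = 4 ≡ 1 (mod 3)
x^2: 1·2 + 1·0 = 2 ≡ 2 (mod 3)
x^3: 1·2 = 2 ≡ 2 (mod 3)
Result: x + 2x^2 + 2x^3

f · g = x + 2x^2 + 2x^3


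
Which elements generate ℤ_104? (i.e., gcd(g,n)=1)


g generates ℤ_n iff gcd(g,n) = 1
Prime factors of 104: 2, 13
Generators are g ∈ {1,...,103} not divisible by any of these primes.
Generators: {1, 3, 5, 7, 9, 11, 15, 17, 19, 21, 23, 25, 27, 29, 31, 33, 35, 37, 41, 43, 45, 47, 49, 51, 53, 55, 57, 59, 61, 63, 67, 69, 71, 73, 75, 77, 79, 81, 83, 85, 87, 89, 93, 95, 97, 99, 101, 103}
Number of generators = φ(104) = 48

Generators of ℤ_104 = {1, 3, 5, 7, 9, 11, 15, 17, 19, 21, 23, 25, 27, 29, 31, 33, 35, 37, 41, 43, 45, 47, 49, 51, 53, 55, 57, 59, 61, 63, 67, 69, 71, 73, 75, 77, 79, 81, 83, 85, 87, 89, 93, 95, 97, 99, 101, 103}


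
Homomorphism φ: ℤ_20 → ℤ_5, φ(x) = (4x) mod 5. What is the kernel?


Kernel = preimage of identity
ker(φ) = {x ∈ ℤ_20 : 4x ≡ 0 (mod 5)}. Since 5 | 20, φ is well-defined. The kernel is the cyclic subgroup ⟨5⟩ of ℤ_20 (order 4), i.e. {0, 5, 10, 15}

ker(φ) = {0, 5, 10, 15}


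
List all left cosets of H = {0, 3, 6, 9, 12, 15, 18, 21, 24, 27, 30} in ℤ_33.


H = {0, 3, 6, 9, 12, 15, 18, 21, 24, 27, 30}, |H| = 11
Number of cosets = |G|/|H| = 33/11 = 3
0 + H = {0, 3, 6, 9, 12, 15, 18, 21, 24, 27, 30}
1 + H = {1, 4, 7, 10, 13, 16, 19, 22, 25, 28, 31}
2 + H = {2, 5, 8, 11, 14, 17, 20, 23, 26, 29, 32}

Cosets: 0+H={0,3,6,9,12,15,18,21,24,27,30}; 1+H={1,4,7,10,13,16,19,22,25,28,31}; 2+H={2,5,8,11,14,17,20,23,26,29,32}


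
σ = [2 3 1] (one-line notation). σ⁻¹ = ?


To find σ⁻¹, swap domain and range:
σ(1) = 2 → σ⁻¹(2) = 1
σ(2) = 3 → σ⁻¹(3) = 2
σ(3) = 1 → σ⁻¹(1) = 3

σ⁻¹ = [3 1 2]


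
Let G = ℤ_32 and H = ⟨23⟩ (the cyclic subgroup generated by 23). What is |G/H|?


|⟨23⟩| = n / gcd(23, 32) = 32 / 1 = 32
H is normal (ℤ_32 is abelian).
|G/H| = |G| / |H| = 32 / 32 = 1

|G/H| = 1


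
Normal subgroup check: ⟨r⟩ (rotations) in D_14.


H = ⟨r⟩ (rotations) in D_14
The rotation subgroup ⟨r⟩ has index 2 in D_14, so it is normal

Yes, normal subgroup


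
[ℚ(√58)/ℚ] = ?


√58 has minimal polynomial x² - 58 (irreducible over ℚ since 58 is squarefree)

[ℚ(√58)/ℚ] = 2


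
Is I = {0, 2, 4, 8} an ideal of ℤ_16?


Check ideal conditions for I = {0, 2, 4, 8} in ℤ_16:
(1) I is an additive subgroup? No
(2) For r ∈ ℤ_16 and a ∈ I: r·a ∈ I? No  [counterexample: r=3, a=2, r·a mod 16 = 6 ∉ I]

No, I is not an ideal of ℤ_16


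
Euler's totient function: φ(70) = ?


Factor n: 70 = 2 × 5 × 7
φ(n) = n · ∏(1 - 1/p) over distinct primes p | n
φ(70) = 70 · (1 - 1/2) · (1 - 1/5) · (1 - 1/7) = 24

φ(70) = 24


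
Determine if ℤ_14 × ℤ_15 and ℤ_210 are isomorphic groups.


Comparing ℤ_14 × ℤ_15 and ℤ_210:
gcd(14,15) = 1, so ℤ_14 × ℤ_15 ≅ ℤ_210 (CRT)

Yes, ℤ_14 × ℤ_15 ≅ ℤ_210


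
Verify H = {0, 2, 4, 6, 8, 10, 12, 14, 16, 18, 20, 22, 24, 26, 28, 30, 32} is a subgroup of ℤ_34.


Subgroup test for H = {0, 2, 4, 6, 8, 10, 12, 14, 16, 18, 20, 22, 24, 26, 28, 30, 32} in (ℤ_34, +):
(1) 0 ∈ H? Yes
(2) Closure: for all a,b ∈ H, (a+b) mod 34 ∈ H? Yes
(3) Inverses: for all a ∈ H, -a mod 34 ∈ H? Yes

Yes, H is a subgroup of ℤ_34


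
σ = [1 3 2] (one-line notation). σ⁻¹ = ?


To find σ⁻¹, swap domain and range:
σ(1) = 1 → σ⁻¹(1) = 1
σ(2) = 3 → σ⁻¹(3) = 2
σ(3) = 2 → σ⁻¹(2) = 3

σ⁻¹ = [1 3 2]


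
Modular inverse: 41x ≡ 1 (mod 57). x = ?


Use the extended Euclidean algorithm to write 1 = 41·s + 57·t; then s mod 57 is the inverse.
Euclidean algorithm:
  41 = 0·57 + 41
  57 = 1·41 + 16
  41 = 2·16 + 9
  16 = 1·9 + 7
  9 = 1·7 + 2
  7 = 3·2 + 1
  2 = 2·1 + 0
gcd(41,57) = 1
Back-substitution gives: 41·(-25) + 57·(18) = 1
So 41⁻¹ ≡ -25 ≡ 32 (mod 57)
Check: 41 × 32 = 1312 ≡ 1 (mod 57) ✓

41⁻¹ ≡ 32 (mod 57)


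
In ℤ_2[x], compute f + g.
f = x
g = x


Add coefficients mod 2:
x^0: 0 + 0 = 0 (mod 2)
x^1: 1 + 1 = 0 (mod 2)
Result: 0

f + g = 0


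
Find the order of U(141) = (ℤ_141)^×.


U(n) is the group of units mod n; |U(n)| = φ(n)
|U(141)| = φ(141) = 92

|U(141) = (ℤ_141)^×| = 92


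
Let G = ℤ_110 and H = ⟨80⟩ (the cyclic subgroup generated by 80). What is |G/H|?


|⟨80⟩| = n / gcd(80, 110) = 110 / 10 = 11
H is normal (ℤ_110 is abelian).
|G/H| = |G| / |H| = 110 / 11 = 10

|G/H| = 10


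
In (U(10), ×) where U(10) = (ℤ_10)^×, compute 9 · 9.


Operation: multiplication mod 10
9 · 9 = (a × b) mod 10 with a = 9, b = 9

9 · 9 = 1


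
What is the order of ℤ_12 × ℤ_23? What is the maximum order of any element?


|ℤ_12 × ℤ_23| = 12 × 23 = 276
Max element order = lcm(12,23) = 276
Cyclic? Yes (gcd=1)

|ℤ_12×ℤ_23| = 276, max element order = 276


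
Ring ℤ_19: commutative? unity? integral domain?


ℤ_19 is a commutative ring with unity 1; 19 is prime, so ℤ_19 is a field (hence an integral domain)
Commutative: Yes
Integral domain: Yes
Has unity: Yes

ℤ_19: Commutative=Yes, Unity=Yes


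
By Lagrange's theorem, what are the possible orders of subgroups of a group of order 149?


Lagrange's theorem: |H| divides |G|
|G| = 149
Divisors of 149: 1, 149

Possible subgroup orders: {1, 149}


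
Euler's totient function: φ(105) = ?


Factor n: 105 = 3 × 5 × 7
φ(n) = n · ∏(1 - 1/p) over distinct primes p | n
φ(105) = 105 · (1 - 1/3) · (1 - 1/5) · (1 - 1/7) = 48

φ(105) = 48


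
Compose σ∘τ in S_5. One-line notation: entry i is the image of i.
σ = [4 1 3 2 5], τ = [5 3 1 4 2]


σ∘τ: apply τ first, then σ
1 →τ 5 →σ 5
2 →τ 3 →σ 3
3 →τ 1 →σ 4
4 →τ 4 →σ 2
5 →τ 2 →σ 1

σ∘τ = [5 3 4 2 1]


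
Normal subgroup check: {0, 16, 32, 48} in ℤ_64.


H = {0, 16, 32, 48} in ℤ_64
ℤ_64 is abelian; every subgroup of an abelian group is normal

Yes, normal subgroup


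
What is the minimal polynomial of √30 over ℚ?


√30 satisfies x² - 30 = 0, irreducible over ℚ since 30 is squarefree

Minimal polynomial: x² - 30


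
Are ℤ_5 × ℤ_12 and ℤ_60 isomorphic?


Comparing ℤ_5 × ℤ_12 and ℤ_60:
gcd(5,12) = 1, so ℤ_5 × ℤ_12 ≅ ℤ_60 (CRT)

Yes, ℤ_5 × ℤ_12 ≅ ℤ_60


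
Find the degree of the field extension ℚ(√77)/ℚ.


√77 has minimal polynomial x² - 77 (irreducible over ℚ since 77 is squarefree)

[ℚ(√77)/ℚ] = 2


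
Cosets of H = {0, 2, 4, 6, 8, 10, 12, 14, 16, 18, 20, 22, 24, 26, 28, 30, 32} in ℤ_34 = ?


H = {0, 2, 4, 6, 8, 10, 12, 14, 16, 18, 20, 22, 24, 26, 28, 30, 32}, |H| = 17
Number of cosets = |G|/|H| = 34/17 = 2
0 + H = {0, 2, 4, 6, 8, 10, 12, 14, 16, 18, 20, 22, 24, 26, 28, 30, 32}
1 + H = {1, 3, 5, 7, 9, 11, 13, 15, 17, 19, 21, 23, 25, 27, 29, 31, 33}

Cosets: 0+H={0,2,4,6,8,10,12,14,16,18,20,22,24,26,28,30,32}; 1+H={1,3,5,7,9,11,13,15,17,19,21,23,25,27,29,31,33}


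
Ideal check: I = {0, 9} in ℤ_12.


Check ideal conditions for I = {0, 9} in ℤ_12:
(1) I is an additive subgroup? No
(2) For r ∈ ℤ_12 and a ∈ I: r·a ∈ I? No  [counterexample: r=2, a=9, r·a mod 12 = 6 ∉ I]

No, I is not an ideal of ℤ_12


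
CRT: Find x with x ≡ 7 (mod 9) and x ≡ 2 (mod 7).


m₁ = 9, m₂ = 7, gcd = 1, so CRT applies. M = m₁·m₂ = 63
Let M₁ = M/m₁ = 7, M₂ = M/m₂ = 9
Find y₁ ≡ M₁⁻¹ (mod m₁): 7⁻¹ ≡ 4 (mod 9)
Find y₂ ≡ M₂⁻¹ (mod m₂): 9⁻¹ ≡ 4 (mod 7)
x = a₁·M₁·y₁ + a₂·M₂·y₂ = 7·7·4 + 2·9·4 = 268
Reduce mod 63: x ≡ 16
Check: 16 mod 9 = 7 ✓, 16 mod 7 = 2 ✓

x ≡ 16 (mod 63)


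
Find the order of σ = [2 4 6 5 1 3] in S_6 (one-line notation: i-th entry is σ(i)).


Cycle decomposition: (1 2 4 5) (3 6)
Cycle lengths: 4, 2
Order = lcm(4, 2) = 4

ord(σ) = 4


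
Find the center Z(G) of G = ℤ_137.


Z(G) = {g ∈ G | gx = xg for all x ∈ G}
ℤ_137 is abelian, so Z(G) = G

Z(ℤ_137) = ℤ_137


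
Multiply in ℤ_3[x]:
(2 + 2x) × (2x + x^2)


Expand and collect like terms; reduce coefficients mod 3:
x^0: 2·0 = 0 ≡ 0 (mod 3)
x^1: 2·2 + 2·0 = 4 ≡ 1 (mod 3)
x^2: 2·1 + 2·2 = 6 ≡ 0 (mod 3)
x^3: 2·1 = 2 ≡ 2 (mod 3)
Result: x + 2x^3

f · g = x + 2x^3


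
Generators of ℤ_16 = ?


g generates ℤ_n iff gcd(g,n) = 1
Checking each g ∈ {1,...,15}:
gcd(1,16) = 1
gcd(2,16) = 2
gcd(3,16) = 1
gcd(4,16) = 4
gcd(5,16) = 1
gcd(6,16) = 2
gcd(7,16) = 1
gcd(8,16) = 8
gcd(9,16) = 1
gcd(10,16) = 2
gcd(11,16) = 1
gcd(12,16) = 4
gcd(13,16) = 1
gcd(14,16) = 2
gcd(15,16) = 1
Generators: {1, 3, 5, 7, 9, 11, 13, 15}
Number of generators = φ(16) = 8

Generators of ℤ_16 = {1, 3, 5, 7, 9, 11, 13, 15}


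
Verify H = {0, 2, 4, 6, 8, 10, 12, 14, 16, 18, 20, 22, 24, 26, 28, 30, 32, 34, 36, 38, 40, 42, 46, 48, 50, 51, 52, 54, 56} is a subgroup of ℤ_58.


Subgroup test for H = {0, 2, 4, 6, 8, 10, 12, 14, 16, 18, 20, 22, 24, 26, 28, 30, 32, 34, 36, 38, 40, 42, 46, 48, 50, 51, 52, 54, 56} in (ℤ_58, +):
(1) 0 ∈ H? Yes
(2) Closure: for all a,b ∈ H, (a+b) mod 58 ∈ H? No  [counterexample: 2 + 42 = 44 ∉ H]
(3) Inverses: for all a ∈ H, -a mod 58 ∈ H? No

No, H is not a subgroup of ℤ_58


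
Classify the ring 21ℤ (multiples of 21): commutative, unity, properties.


21ℤ is a commutative ring under +,× but has no multiplicative identity (1 ∉ 21ℤ); it has no zero divisors, but without unity it is not an integral domain
Commutative: Yes
Integral domain: No
Has unity: No

21ℤ (multiples of 21): Commutative=Yes, Unity=No


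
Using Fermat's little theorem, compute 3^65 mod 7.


Fermat's little theorem: if p is prime and gcd(a,p)=1, then a^(p-1) ≡ 1 (mod p)
p = 7 is prime, gcd(3,7) = 1
Reduce exponent: 65 mod 6 = 5
So 3^65 ≡ 3^5 (mod 7)
3^5 mod 7 = 5

3^65 ≡ 5 (mod 7)


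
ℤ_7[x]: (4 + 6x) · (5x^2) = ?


Expand and collect like terms; reduce coefficients mod 7:
x^0: 4·0 = 0 ≡ 0 (mod 7)
x^1: 4·0 + 6·0 = 0 ≡ 0 (mod 7)
x^2: 4·5 + 6·0 = 20 ≡ 6 (mod 7)
x^3: 6·5 = 30 ≡ 2 (mod 7)
Result: 6x^2 + 2x^3

f · g = 6x^2 + 2x^3


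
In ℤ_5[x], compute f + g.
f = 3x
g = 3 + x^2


Add coefficients mod 5:
x^0: 0 + 3 = 3 (mod 5)
x^1: 3 + 0 = 3 (mod 5)
x^2: 0 + 1 = 1 (mod 5)
Result: 3 + 3x + x^2

f + g = 3 + 3x + x^2
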